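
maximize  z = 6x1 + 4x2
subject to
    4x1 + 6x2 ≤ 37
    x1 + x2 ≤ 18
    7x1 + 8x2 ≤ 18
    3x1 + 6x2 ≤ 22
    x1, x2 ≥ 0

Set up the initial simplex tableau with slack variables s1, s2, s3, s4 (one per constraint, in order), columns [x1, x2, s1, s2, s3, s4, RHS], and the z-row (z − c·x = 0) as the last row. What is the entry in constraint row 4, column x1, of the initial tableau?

3

Constraint 4 has coefficient 3 on x1.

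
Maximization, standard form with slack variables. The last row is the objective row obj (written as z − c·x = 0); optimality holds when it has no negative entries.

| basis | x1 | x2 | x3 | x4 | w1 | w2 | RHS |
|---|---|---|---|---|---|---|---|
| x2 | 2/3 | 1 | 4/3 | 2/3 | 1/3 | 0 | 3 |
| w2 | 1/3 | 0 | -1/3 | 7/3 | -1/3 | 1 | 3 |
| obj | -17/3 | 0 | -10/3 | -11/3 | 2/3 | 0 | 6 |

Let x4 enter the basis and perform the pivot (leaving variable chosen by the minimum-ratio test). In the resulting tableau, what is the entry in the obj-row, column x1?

Ratio test on column x4 — row 1: 3/(2/3) = 9/2; row 2: 3/(7/3) = 9/7. Minimum is 9/7 at row 2 (w2 leaves); pivot element 7/3.
Divide row 2 by 7/3; eliminate column x4 from the other rows.
obj-row update in column x1: -17/3 − (-11/3)·(1/7) = -36/7.

-36/7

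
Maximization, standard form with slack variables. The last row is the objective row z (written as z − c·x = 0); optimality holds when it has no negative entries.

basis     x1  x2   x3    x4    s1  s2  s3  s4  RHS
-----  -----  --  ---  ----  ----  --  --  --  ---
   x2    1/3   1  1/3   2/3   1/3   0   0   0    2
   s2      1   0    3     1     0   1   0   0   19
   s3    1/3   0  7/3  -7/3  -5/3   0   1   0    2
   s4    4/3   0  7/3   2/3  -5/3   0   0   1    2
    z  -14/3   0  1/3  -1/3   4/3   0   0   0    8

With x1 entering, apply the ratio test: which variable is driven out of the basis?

Column x1 entries and ratios — x2: 2/(1/3) = 6; s2: 19/1 = 19; s3: 2/(1/3) = 6; s4: 2/(4/3) = 3/2.
Smallest ratio is 3/2 in the row of s4, so s4 leaves.

s4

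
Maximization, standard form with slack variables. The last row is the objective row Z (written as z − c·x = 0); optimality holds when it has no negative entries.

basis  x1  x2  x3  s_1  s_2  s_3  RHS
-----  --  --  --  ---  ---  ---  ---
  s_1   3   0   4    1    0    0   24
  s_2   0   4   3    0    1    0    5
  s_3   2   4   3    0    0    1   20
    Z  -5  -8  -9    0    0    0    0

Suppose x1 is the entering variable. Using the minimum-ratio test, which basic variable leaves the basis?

Column x1 entries and ratios — s_1: 24/3 = 8; s_2: 0 ≤ 0, skip; s_3: 20/2 = 10.
Smallest ratio is 8 in the row of s_1, so s_1 leaves.

s_1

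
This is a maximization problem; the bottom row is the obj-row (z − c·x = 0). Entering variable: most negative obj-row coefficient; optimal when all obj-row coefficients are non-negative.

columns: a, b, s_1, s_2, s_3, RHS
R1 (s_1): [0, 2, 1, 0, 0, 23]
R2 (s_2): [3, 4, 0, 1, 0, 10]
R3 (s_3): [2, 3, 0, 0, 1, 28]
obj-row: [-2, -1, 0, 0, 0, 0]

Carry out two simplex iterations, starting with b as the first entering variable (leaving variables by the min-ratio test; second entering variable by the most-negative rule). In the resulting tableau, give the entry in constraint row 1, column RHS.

23

Ratio test on column b — row 1: 23/2 = 23/2; row 2: 10/4 = 5/2; row 3: 28/3 = 28/3. Minimum is 5/2 at row 2 (s_2 leaves); pivot element 4.
Divide row 2 by 4; eliminate column b from the other rows.
Second iteration: most negative obj-row entry is -5/4 in column a, so a enters.
Ratio test on column a — row 1: entry -3/2 ≤ 0; row 2: (5/2)/(3/4) = 10/3; row 3: entry -1/4 ≤ 0. Minimum is 10/3 at row 2 (b leaves); pivot element 3/4.
Divide row 2 by 3/4; eliminate column a from the other rows.
After both pivots, the entry at constraint row 1, column RHS is 23.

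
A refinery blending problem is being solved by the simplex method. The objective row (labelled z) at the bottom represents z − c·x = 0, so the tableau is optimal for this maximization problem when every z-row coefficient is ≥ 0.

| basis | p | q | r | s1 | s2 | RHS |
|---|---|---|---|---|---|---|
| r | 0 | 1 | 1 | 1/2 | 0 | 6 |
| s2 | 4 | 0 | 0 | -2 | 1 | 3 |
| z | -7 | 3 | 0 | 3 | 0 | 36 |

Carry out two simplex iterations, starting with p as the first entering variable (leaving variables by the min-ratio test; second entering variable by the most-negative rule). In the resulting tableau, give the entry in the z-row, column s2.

7/4

Ratio test on column p — row 1: entry 0 ≤ 0; row 2: 3/4 = 3/4. Minimum is 3/4 at row 2 (s2 leaves); pivot element 4.
Divide row 2 by 4; eliminate column p from the other rows.
Second iteration: most negative z-row entry is -1/2 in column s1, so s1 enters.
Ratio test on column s1 — row 1: 6/(1/2) = 12; row 2: entry -1/2 ≤ 0. Minimum is 12 at row 1 (r leaves); pivot element 1/2.
Divide row 1 by 1/2; eliminate column s1 from the other rows.
After both pivots, the entry at the z-row, column s2 is 7/4.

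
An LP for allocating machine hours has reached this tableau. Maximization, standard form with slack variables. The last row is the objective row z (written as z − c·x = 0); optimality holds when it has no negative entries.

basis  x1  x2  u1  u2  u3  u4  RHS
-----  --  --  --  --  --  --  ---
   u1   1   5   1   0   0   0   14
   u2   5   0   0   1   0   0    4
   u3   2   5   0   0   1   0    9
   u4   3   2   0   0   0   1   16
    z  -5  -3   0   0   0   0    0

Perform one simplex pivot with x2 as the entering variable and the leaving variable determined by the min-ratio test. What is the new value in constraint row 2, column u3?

Ratio test on column x2 — row 1: 14/5 = 14/5; row 2: entry 0 ≤ 0; row 3: 9/5 = 9/5; row 4: 16/2 = 8. Minimum is 9/5 at row 3 (u3 leaves); pivot element 5.
Divide row 3 by 5; eliminate column x2 from the other rows.
Row 2 update in column u3: 0 − 0·(1/5) = 0.

0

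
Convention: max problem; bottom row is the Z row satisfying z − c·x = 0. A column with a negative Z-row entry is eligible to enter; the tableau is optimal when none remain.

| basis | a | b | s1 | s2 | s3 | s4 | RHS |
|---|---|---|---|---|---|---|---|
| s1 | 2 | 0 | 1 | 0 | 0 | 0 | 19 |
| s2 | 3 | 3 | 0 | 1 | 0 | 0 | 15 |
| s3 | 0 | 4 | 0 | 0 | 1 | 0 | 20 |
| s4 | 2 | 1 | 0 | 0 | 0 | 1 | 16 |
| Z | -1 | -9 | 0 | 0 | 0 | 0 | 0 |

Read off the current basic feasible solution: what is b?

b is not in the basis, so in the current basic feasible solution b = 0.

0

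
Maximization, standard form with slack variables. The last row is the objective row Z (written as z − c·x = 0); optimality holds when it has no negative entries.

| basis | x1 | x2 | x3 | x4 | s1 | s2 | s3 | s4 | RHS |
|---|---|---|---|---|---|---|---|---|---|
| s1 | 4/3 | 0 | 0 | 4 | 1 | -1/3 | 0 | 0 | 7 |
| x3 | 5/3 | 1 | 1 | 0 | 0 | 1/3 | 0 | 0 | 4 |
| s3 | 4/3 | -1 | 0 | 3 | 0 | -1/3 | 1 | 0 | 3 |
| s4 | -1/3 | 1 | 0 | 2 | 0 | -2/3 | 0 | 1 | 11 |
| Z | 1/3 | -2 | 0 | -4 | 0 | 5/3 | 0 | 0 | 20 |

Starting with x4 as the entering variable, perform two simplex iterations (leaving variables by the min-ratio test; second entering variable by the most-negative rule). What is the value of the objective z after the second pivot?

63/2

Ratio test on column x4 — row 1: 7/4 = 7/4; row 2: entry 0 ≤ 0; row 3: 3/3 = 1; row 4: 11/2 = 11/2. Minimum is 1 at row 3 (s3 leaves); pivot element 3.
Pivot on row 3; the Z-row RHS becomes 20 − (-4)·1 = 24.
Next entering variable (most negative Z-row entry -10/3): x2.
Ratio test on column x2 — row 1: 3/(4/3) = 9/4; row 2: 4/1 = 4; row 3: entry -1/3 ≤ 0; row 4: 9/(5/3) = 27/5. Minimum is 9/4 at row 1 (s1 leaves); pivot element 4/3.
After the second pivot the Z-row RHS is 24 − (-10/3)·(9/4) = 63/2.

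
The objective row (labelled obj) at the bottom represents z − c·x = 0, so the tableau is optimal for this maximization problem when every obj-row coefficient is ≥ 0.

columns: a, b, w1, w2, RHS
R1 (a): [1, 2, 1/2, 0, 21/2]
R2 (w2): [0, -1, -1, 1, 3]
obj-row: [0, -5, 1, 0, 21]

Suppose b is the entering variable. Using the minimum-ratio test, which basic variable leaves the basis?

a

Column b entries and ratios — a: (21/2)/2 = 21/4; w2: -1 ≤ 0, skip.
Smallest ratio is 21/4 in the row of a, so a leaves.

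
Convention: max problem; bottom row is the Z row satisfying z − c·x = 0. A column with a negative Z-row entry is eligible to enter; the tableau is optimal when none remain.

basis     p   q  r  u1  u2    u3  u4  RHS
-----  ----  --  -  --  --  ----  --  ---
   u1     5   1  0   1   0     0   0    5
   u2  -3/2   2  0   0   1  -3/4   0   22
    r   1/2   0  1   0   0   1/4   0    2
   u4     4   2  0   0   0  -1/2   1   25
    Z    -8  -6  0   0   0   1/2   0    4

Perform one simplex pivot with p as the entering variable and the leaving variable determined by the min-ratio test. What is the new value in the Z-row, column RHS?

12

Ratio test on column p — row 1: 5/5 = 1; row 2: entry -3/2 ≤ 0; row 3: 2/(1/2) = 4; row 4: 25/4 = 25/4. Minimum is 1 at row 1 (u1 leaves); pivot element 5.
Divide row 1 by 5; eliminate column p from the other rows.
Z-row update in column RHS: 4 − (-8)·1 = 12.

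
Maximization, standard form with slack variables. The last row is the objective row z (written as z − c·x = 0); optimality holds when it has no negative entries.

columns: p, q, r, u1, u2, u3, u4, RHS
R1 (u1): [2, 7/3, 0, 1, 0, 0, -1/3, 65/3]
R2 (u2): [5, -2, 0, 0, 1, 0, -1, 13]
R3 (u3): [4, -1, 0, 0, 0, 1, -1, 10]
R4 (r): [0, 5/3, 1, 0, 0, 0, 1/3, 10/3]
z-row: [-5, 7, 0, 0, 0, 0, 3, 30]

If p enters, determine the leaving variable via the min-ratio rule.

Column p entries and ratios — u1: (65/3)/2 = 65/6; u2: 13/5 = 13/5; u3: 10/4 = 5/2; r: 0 ≤ 0, skip.
Smallest ratio is 5/2 in the row of u3, so u3 leaves.

u3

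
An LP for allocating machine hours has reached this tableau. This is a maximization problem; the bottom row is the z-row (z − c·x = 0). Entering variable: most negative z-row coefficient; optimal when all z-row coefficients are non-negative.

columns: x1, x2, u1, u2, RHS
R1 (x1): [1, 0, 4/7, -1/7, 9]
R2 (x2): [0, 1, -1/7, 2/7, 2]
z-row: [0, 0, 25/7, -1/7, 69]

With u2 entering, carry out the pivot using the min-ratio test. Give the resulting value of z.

Ratio test on column u2 — row 1: entry -1/7 ≤ 0; row 2: 2/(2/7) = 7. Minimum is 7 at row 2 (x2 leaves); pivot element 2/7.
Pivot on row 2; the z-row RHS becomes 69 − (-1/7)·7 = 70.

70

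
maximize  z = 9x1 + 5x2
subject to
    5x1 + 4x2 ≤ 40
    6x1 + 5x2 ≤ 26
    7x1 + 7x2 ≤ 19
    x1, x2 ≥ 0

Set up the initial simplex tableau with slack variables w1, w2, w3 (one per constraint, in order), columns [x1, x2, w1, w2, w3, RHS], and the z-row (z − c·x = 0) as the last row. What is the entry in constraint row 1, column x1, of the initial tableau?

5

Constraint 1 has coefficient 5 on x1.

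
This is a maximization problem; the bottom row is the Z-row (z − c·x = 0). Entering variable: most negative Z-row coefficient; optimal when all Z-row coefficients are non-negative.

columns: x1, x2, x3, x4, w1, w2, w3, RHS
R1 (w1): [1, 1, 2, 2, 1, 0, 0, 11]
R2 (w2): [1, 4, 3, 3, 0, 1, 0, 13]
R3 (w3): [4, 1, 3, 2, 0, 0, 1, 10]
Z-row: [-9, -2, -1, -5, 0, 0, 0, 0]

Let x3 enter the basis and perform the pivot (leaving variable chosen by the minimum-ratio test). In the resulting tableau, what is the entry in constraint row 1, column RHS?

13/3

Ratio test on column x3 — row 1: 11/2 = 11/2; row 2: 13/3 = 13/3; row 3: 10/3 = 10/3. Minimum is 10/3 at row 3 (w3 leaves); pivot element 3.
Divide row 3 by 3; eliminate column x3 from the other rows.
Row 1 update in column RHS: 11 − 2·(10/3) = 13/3.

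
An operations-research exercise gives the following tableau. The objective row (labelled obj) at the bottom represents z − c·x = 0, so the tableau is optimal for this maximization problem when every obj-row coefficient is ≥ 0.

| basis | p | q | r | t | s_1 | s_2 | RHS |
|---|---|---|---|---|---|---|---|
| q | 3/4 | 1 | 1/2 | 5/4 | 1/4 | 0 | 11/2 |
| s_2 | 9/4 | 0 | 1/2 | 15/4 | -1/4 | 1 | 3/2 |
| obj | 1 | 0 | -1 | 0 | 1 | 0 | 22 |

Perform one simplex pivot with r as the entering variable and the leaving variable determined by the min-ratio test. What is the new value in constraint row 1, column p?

Ratio test on column r — row 1: (11/2)/(1/2) = 11; row 2: (3/2)/(1/2) = 3. Minimum is 3 at row 2 (s_2 leaves); pivot element 1/2.
Divide row 2 by 1/2; eliminate column r from the other rows.
Row 1 update in column p: 3/4 − (1/2)·(9/2) = -3/2.

-3/2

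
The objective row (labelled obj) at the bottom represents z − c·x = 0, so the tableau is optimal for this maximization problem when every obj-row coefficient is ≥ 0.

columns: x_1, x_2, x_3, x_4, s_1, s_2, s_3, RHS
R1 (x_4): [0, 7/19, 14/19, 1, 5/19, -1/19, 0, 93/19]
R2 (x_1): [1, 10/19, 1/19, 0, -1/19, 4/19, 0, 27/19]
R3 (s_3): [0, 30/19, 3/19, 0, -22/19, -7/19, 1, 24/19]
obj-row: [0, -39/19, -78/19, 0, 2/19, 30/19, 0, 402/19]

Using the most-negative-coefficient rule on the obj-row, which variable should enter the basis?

x_3

Negative obj-row entries: x_2: -39/19, x_3: -78/19.
The most negative is -78/19 in column x_3, so x_3 enters.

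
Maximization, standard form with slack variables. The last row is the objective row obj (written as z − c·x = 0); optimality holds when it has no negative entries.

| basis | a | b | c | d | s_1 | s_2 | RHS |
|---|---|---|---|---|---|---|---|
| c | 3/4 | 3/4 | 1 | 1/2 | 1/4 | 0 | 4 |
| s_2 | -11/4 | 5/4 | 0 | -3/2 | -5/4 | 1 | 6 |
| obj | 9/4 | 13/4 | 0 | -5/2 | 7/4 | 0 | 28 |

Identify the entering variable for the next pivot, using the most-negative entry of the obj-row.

d

Negative obj-row entries: d: -5/2.
The most negative is -5/2 in column d, so d enters.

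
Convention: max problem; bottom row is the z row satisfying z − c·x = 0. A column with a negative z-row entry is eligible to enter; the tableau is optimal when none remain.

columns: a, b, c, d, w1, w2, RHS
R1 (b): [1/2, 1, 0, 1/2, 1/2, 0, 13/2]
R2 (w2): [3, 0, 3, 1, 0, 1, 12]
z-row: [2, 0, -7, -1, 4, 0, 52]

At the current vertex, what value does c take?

c is not in the basis, so in the current basic feasible solution c = 0.

0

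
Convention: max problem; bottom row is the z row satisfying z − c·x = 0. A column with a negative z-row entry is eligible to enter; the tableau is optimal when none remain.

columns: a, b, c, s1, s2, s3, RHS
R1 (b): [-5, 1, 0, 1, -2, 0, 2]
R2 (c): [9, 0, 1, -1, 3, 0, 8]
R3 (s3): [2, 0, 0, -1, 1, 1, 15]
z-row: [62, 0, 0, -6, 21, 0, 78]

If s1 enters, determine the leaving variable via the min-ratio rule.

Column s1 entries and ratios — b: 2/1 = 2; c: -1 ≤ 0, skip; s3: -1 ≤ 0, skip.
Smallest ratio is 2 in the row of b, so b leaves.

b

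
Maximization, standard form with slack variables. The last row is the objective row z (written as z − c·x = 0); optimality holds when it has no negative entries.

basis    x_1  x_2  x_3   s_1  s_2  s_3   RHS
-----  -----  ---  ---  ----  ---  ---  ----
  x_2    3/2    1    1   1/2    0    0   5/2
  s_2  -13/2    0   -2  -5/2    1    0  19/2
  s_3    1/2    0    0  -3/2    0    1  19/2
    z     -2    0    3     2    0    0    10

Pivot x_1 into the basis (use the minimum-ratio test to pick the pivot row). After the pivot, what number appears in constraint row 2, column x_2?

Ratio test on column x_1 — row 1: (5/2)/(3/2) = 5/3; row 2: entry -13/2 ≤ 0; row 3: (19/2)/(1/2) = 19. Minimum is 5/3 at row 1 (x_2 leaves); pivot element 3/2.
Divide row 1 by 3/2; eliminate column x_1 from the other rows.
Row 2 update in column x_2: 0 − (-13/2)·(2/3) = 13/3.

13/3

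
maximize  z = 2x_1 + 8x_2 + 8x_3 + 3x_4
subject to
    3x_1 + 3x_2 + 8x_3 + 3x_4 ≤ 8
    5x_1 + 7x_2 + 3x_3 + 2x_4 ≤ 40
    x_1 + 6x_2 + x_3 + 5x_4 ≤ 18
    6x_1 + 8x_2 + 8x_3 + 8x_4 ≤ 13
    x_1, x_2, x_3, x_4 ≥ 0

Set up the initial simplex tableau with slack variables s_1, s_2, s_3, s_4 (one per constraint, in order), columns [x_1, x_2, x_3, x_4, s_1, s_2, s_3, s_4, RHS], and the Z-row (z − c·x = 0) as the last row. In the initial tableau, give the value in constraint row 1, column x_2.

Constraint 1 has coefficient 3 on x_2.

3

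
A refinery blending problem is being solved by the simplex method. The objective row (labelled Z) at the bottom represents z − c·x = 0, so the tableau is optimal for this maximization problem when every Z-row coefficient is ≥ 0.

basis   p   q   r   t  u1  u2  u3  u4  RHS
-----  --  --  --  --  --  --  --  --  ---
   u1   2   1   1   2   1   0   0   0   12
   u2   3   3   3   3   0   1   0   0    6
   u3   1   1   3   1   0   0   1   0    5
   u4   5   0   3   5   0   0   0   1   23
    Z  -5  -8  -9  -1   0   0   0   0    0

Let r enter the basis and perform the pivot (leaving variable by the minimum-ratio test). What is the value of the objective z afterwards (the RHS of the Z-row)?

Ratio test on column r — row 1: 12/1 = 12; row 2: 6/3 = 2; row 3: 5/3 = 5/3; row 4: 23/3 = 23/3. Minimum is 5/3 at row 3 (u3 leaves); pivot element 3.
Pivot on row 3; the Z-row RHS becomes 0 − (-9)·(5/3) = 15.

15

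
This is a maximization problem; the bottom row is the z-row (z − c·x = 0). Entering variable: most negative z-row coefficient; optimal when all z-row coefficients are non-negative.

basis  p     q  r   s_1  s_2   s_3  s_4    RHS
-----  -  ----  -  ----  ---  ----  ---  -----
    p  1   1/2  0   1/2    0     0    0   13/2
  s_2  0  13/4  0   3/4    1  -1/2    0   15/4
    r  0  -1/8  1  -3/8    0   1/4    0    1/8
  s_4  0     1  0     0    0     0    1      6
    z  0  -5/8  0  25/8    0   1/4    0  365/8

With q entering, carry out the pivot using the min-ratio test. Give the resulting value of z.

1205/26

Ratio test on column q — row 1: (13/2)/(1/2) = 13; row 2: (15/4)/(13/4) = 15/13; row 3: entry -1/8 ≤ 0; row 4: 6/1 = 6. Minimum is 15/13 at row 2 (s_2 leaves); pivot element 13/4.
Pivot on row 2; the z-row RHS becomes 365/8 − (-5/8)·(15/13) = 1205/26.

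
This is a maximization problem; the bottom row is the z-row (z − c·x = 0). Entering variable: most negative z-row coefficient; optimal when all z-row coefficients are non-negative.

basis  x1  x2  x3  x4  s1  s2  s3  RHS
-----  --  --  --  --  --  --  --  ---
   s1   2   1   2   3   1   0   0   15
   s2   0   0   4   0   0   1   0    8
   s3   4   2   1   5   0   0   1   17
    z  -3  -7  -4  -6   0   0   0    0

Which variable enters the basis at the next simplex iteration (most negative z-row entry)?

Negative z-row entries: x1: -3, x2: -7, x3: -4, x4: -6.
The most negative is -7 in column x2, so x2 enters.

x2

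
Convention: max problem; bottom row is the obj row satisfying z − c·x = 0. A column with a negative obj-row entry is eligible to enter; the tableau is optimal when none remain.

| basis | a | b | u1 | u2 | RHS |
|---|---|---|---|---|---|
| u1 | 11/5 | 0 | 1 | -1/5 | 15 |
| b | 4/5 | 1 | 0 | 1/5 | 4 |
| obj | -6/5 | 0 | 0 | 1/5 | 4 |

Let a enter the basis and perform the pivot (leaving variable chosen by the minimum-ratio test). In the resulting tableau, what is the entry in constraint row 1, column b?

-11/4

Ratio test on column a — row 1: 15/(11/5) = 75/11; row 2: 4/(4/5) = 5. Minimum is 5 at row 2 (b leaves); pivot element 4/5.
Divide row 2 by 4/5; eliminate column a from the other rows.
Row 1 update in column b: 0 − (11/5)·(5/4) = -11/4.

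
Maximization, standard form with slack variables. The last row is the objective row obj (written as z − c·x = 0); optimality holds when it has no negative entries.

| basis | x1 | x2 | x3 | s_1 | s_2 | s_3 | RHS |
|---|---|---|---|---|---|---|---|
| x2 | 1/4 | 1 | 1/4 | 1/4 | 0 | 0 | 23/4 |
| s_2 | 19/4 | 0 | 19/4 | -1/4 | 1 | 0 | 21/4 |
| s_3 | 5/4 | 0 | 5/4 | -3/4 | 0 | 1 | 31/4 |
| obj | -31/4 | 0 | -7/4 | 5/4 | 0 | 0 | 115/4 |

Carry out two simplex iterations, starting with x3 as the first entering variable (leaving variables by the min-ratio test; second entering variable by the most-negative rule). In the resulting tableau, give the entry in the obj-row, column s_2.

31/19

Ratio test on column x3 — row 1: (23/4)/(1/4) = 23; row 2: (21/4)/(19/4) = 21/19; row 3: (31/4)/(5/4) = 31/5. Minimum is 21/19 at row 2 (s_2 leaves); pivot element 19/4.
Divide row 2 by 19/4; eliminate column x3 from the other rows.
Second iteration: most negative obj-row entry is -6 in column x1, so x1 enters.
Ratio test on column x1 — row 1: entry 0 ≤ 0; row 2: (21/19)/1 = 21/19; row 3: entry 0 ≤ 0. Minimum is 21/19 at row 2 (x3 leaves); pivot element 1.
Divide row 2 by 1; eliminate column x1 from the other rows.
After both pivots, the entry at the obj-row, column s_2 is 31/19.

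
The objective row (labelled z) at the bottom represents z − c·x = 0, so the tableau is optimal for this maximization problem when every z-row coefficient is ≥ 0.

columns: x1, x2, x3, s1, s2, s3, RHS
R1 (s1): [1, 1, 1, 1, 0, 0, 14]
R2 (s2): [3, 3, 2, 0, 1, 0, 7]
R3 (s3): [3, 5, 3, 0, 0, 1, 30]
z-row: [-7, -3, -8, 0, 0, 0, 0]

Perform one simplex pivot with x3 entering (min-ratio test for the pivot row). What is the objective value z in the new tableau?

28

Ratio test on column x3 — row 1: 14/1 = 14; row 2: 7/2 = 7/2; row 3: 30/3 = 10. Minimum is 7/2 at row 2 (s2 leaves); pivot element 2.
Pivot on row 2; the z-row RHS becomes 0 − (-8)·(7/2) = 28.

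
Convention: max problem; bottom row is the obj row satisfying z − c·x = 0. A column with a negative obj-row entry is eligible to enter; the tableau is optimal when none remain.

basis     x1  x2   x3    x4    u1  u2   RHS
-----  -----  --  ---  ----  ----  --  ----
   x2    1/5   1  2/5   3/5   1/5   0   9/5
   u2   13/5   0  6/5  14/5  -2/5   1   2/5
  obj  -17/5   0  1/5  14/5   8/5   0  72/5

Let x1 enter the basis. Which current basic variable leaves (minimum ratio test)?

Column x1 entries and ratios — x2: (9/5)/(1/5) = 9; u2: (2/5)/(13/5) = 2/13.
Smallest ratio is 2/13 in the row of u2, so u2 leaves.

u2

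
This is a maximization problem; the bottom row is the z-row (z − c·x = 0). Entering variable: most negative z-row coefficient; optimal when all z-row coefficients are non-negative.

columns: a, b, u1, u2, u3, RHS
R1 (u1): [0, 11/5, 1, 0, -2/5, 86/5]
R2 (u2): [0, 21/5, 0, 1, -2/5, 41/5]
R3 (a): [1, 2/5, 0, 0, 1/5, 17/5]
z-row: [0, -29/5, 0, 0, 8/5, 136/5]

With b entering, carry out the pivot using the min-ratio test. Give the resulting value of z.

Ratio test on column b — row 1: (86/5)/(11/5) = 86/11; row 2: (41/5)/(21/5) = 41/21; row 3: (17/5)/(2/5) = 17/2. Minimum is 41/21 at row 2 (u2 leaves); pivot element 21/5.
Pivot on row 2; the z-row RHS becomes 136/5 − (-29/5)·(41/21) = 809/21.

809/21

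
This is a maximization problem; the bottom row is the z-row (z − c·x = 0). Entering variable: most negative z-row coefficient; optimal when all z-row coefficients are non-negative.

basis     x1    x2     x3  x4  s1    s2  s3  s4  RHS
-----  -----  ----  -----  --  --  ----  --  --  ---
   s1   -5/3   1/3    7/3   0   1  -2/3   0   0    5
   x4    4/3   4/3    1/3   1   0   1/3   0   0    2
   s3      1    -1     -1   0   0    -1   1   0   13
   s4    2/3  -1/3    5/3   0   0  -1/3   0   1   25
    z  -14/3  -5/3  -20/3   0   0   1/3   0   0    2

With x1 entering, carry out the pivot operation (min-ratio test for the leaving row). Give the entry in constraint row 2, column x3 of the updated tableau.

1/4

Ratio test on column x1 — row 1: entry -5/3 ≤ 0; row 2: 2/(4/3) = 3/2; row 3: 13/1 = 13; row 4: 25/(2/3) = 75/2. Minimum is 3/2 at row 2 (x4 leaves); pivot element 4/3.
Divide row 2 by 4/3; eliminate column x1 from the other rows.
In the new row 2, the x3 entry is the old entry divided by the pivot: (1/3)/(4/3) = 1/4.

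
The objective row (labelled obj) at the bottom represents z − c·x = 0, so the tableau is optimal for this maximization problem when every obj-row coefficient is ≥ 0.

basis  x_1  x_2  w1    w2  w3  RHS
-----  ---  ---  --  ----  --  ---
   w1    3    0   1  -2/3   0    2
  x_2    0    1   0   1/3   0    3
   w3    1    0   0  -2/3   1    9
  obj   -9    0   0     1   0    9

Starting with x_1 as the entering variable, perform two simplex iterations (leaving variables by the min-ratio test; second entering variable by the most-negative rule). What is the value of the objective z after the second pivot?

24

Ratio test on column x_1 — row 1: 2/3 = 2/3; row 2: entry 0 ≤ 0; row 3: 9/1 = 9. Minimum is 2/3 at row 1 (w1 leaves); pivot element 3.
Pivot on row 1; the obj-row RHS becomes 9 − (-9)·(2/3) = 15.
Next entering variable (most negative obj-row entry -1): w2.
Ratio test on column w2 — row 1: entry -2/9 ≤ 0; row 2: 3/(1/3) = 9; row 3: entry -4/9 ≤ 0. Minimum is 9 at row 2 (x_2 leaves); pivot element 1/3.
After the second pivot the obj-row RHS is 15 − (-1)·9 = 24.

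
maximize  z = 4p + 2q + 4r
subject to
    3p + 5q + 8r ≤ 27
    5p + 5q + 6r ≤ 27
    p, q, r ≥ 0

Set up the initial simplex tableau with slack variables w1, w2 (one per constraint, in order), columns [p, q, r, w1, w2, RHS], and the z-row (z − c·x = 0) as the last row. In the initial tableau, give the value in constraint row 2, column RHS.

27

The RHS of constraint 2 is b_2 = 27.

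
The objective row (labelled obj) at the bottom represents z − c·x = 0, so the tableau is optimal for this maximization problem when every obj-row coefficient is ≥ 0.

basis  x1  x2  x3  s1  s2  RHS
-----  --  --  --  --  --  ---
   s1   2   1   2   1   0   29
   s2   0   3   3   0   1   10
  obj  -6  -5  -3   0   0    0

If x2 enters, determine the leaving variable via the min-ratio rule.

Column x2 entries and ratios — s1: 29/1 = 29; s2: 10/3 = 10/3.
Smallest ratio is 10/3 in the row of s2, so s2 leaves.

s2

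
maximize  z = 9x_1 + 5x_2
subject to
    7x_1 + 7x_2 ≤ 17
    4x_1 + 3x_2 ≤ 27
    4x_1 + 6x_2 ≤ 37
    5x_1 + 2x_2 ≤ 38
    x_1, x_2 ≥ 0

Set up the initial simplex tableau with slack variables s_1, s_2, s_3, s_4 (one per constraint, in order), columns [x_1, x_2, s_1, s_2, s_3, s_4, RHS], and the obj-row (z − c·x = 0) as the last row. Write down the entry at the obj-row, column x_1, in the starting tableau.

The obj-row carries the negated objective coefficients: the x_1 entry is -9.

-9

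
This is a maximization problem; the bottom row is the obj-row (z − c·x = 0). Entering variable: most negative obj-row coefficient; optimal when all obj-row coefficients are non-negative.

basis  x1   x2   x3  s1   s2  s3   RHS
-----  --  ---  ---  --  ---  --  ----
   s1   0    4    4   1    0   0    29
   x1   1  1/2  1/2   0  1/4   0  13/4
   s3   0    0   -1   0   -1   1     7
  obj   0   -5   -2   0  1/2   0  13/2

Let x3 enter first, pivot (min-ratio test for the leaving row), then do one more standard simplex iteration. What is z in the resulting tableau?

Ratio test on column x3 — row 1: 29/4 = 29/4; row 2: (13/4)/(1/2) = 13/2; row 3: entry -1 ≤ 0. Minimum is 13/2 at row 2 (x1 leaves); pivot element 1/2.
Pivot on row 2; the obj-row RHS becomes 13/2 − (-2)·(13/2) = 39/2.
Next entering variable (most negative obj-row entry -3): x2.
Ratio test on column x2 — row 1: entry 0 ≤ 0; row 2: (13/2)/1 = 13/2; row 3: (27/2)/1 = 27/2. Minimum is 13/2 at row 2 (x3 leaves); pivot element 1.
After the second pivot the obj-row RHS is 39/2 − (-3)·(13/2) = 39.

39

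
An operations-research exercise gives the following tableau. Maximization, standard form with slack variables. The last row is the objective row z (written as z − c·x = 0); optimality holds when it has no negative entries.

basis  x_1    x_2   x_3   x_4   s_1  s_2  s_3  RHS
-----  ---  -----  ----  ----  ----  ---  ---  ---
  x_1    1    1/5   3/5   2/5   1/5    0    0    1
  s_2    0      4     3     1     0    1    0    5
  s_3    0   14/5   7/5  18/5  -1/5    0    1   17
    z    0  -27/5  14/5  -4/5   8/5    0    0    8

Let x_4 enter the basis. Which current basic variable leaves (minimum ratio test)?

Column x_4 entries and ratios — x_1: 1/(2/5) = 5/2; s_2: 5/1 = 5; s_3: 17/(18/5) = 85/18.
Smallest ratio is 5/2 in the row of x_1, so x_1 leaves.

x_1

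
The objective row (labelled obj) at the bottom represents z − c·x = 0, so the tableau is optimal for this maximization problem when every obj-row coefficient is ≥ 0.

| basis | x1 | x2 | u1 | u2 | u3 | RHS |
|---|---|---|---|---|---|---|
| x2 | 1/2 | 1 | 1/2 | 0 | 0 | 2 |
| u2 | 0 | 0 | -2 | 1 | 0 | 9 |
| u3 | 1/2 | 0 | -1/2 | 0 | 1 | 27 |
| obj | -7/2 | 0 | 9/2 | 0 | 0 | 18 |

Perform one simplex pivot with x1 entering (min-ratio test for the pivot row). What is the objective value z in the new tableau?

32

Ratio test on column x1 — row 1: 2/(1/2) = 4; row 2: entry 0 ≤ 0; row 3: 27/(1/2) = 54. Minimum is 4 at row 1 (x2 leaves); pivot element 1/2.
Pivot on row 1; the obj-row RHS becomes 18 − (-7/2)·4 = 32.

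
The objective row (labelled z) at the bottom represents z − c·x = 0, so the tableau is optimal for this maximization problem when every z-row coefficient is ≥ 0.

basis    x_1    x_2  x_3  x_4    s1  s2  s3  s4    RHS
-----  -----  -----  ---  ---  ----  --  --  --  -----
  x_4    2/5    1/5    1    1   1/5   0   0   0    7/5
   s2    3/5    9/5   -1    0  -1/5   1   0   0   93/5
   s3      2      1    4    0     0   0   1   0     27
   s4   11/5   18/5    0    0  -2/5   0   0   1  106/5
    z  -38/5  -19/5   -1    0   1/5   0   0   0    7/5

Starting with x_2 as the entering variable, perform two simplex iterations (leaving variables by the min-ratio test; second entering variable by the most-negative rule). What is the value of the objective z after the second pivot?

28

Ratio test on column x_2 — row 1: (7/5)/(1/5) = 7; row 2: (93/5)/(9/5) = 31/3; row 3: 27/1 = 27; row 4: (106/5)/(18/5) = 53/9. Minimum is 53/9 at row 4 (s4 leaves); pivot element 18/5.
Pivot on row 4; the z-row RHS becomes 7/5 − (-19/5)·(53/9) = 214/9.
Next entering variable (most negative z-row entry -95/18): x_1.
Ratio test on column x_1 — row 1: (2/9)/(5/18) = 4/5; row 2: entry -1/2 ≤ 0; row 3: (190/9)/(25/18) = 76/5; row 4: (53/9)/(11/18) = 106/11. Minimum is 4/5 at row 1 (x_4 leaves); pivot element 5/18.
After the second pivot the z-row RHS is 214/9 − (-95/18)·(4/5) = 28.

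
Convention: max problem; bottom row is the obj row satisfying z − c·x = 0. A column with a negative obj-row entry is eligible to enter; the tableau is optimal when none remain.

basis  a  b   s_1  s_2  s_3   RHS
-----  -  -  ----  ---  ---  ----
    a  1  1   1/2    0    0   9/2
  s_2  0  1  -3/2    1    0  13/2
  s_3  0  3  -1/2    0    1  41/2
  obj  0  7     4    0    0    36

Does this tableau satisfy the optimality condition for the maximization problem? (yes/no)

yes

Every obj-row coefficient is ≥ 0, so the tableau is optimal.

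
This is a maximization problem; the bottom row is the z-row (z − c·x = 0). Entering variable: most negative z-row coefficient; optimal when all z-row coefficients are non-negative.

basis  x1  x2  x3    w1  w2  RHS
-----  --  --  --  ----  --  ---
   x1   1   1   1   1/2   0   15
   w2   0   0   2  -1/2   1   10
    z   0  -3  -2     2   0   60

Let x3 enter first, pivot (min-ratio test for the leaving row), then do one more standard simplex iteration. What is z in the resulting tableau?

100

Ratio test on column x3 — row 1: 15/1 = 15; row 2: 10/2 = 5. Minimum is 5 at row 2 (w2 leaves); pivot element 2.
Pivot on row 2; the z-row RHS becomes 60 − (-2)·5 = 70.
Next entering variable (most negative z-row entry -3): x2.
Ratio test on column x2 — row 1: 10/1 = 10; row 2: entry 0 ≤ 0. Minimum is 10 at row 1 (x1 leaves); pivot element 1.
After the second pivot the z-row RHS is 70 − (-3)·10 = 100.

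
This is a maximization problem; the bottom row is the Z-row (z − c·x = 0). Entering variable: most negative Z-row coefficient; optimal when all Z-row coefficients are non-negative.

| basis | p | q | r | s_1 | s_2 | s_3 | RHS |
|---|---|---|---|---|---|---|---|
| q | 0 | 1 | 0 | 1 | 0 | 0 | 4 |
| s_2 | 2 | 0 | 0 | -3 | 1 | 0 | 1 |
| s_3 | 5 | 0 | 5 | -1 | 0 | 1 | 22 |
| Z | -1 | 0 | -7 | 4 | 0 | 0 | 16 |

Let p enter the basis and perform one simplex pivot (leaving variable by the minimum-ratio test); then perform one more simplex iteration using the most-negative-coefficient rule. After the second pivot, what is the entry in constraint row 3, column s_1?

Ratio test on column p — row 1: entry 0 ≤ 0; row 2: 1/2 = 1/2; row 3: 22/5 = 22/5. Minimum is 1/2 at row 2 (s_2 leaves); pivot element 2.
Divide row 2 by 2; eliminate column p from the other rows.
Second iteration: most negative Z-row entry is -7 in column r, so r enters.
Ratio test on column r — row 1: entry 0 ≤ 0; row 2: entry 0 ≤ 0; row 3: (39/2)/5 = 39/10. Minimum is 39/10 at row 3 (s_3 leaves); pivot element 5.
Divide row 3 by 5; eliminate column r from the other rows.
After both pivots, the entry at constraint row 3, column s_1 is 13/10.

13/10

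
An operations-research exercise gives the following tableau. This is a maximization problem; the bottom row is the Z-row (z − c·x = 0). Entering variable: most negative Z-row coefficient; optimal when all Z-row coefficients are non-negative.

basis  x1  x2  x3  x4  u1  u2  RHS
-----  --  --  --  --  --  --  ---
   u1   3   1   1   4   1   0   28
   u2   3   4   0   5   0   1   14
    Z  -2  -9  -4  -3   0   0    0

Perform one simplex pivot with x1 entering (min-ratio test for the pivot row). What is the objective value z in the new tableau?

28/3

Ratio test on column x1 — row 1: 28/3 = 28/3; row 2: 14/3 = 14/3. Minimum is 14/3 at row 2 (u2 leaves); pivot element 3.
Pivot on row 2; the Z-row RHS becomes 0 − (-2)·(14/3) = 28/3.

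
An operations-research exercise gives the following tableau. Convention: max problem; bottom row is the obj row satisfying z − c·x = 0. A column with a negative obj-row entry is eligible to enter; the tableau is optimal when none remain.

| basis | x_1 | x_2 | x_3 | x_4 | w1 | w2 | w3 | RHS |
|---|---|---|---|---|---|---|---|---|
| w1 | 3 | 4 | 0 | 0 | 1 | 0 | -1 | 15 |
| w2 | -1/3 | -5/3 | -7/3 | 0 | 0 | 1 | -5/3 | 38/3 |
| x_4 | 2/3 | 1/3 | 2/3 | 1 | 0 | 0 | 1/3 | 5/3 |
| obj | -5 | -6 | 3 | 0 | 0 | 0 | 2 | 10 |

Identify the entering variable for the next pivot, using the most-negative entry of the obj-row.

x_2

Negative obj-row entries: x_1: -5, x_2: -6.
The most negative is -6 in column x_2, so x_2 enters.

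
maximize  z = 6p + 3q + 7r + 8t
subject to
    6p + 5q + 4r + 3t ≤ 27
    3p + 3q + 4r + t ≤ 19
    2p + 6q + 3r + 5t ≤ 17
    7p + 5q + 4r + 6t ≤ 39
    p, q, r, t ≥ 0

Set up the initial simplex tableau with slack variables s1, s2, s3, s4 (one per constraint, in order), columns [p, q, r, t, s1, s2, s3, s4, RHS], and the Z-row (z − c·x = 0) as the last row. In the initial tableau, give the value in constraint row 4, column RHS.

The RHS of constraint 4 is b_4 = 39.

39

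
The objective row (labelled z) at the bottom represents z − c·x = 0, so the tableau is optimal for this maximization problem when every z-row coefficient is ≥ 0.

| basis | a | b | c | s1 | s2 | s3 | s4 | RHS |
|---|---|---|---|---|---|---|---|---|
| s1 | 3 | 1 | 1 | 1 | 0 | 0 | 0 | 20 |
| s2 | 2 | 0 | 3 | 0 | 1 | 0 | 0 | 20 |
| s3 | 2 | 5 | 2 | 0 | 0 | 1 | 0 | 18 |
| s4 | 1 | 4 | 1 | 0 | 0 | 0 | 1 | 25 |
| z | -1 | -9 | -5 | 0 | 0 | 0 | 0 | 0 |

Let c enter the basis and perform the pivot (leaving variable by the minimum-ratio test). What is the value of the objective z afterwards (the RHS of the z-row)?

Ratio test on column c — row 1: 20/1 = 20; row 2: 20/3 = 20/3; row 3: 18/2 = 9; row 4: 25/1 = 25. Minimum is 20/3 at row 2 (s2 leaves); pivot element 3.
Pivot on row 2; the z-row RHS becomes 0 − (-5)·(20/3) = 100/3.

100/3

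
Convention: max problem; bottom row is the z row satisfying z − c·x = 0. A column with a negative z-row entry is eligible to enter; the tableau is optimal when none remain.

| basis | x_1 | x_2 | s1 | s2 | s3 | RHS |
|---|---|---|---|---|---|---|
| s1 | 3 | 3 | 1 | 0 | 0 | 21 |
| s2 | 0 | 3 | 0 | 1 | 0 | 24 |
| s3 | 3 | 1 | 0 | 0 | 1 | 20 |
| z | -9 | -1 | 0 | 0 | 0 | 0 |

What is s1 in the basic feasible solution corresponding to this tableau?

s1 is basic (row 1); its value is the RHS of that row, 21.

21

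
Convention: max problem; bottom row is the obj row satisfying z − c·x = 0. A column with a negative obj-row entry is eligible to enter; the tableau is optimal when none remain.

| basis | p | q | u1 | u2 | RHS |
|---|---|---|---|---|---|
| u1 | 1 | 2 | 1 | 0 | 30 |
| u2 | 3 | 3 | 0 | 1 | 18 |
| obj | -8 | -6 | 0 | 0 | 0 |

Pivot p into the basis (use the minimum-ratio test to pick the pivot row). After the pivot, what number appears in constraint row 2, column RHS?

Ratio test on column p — row 1: 30/1 = 30; row 2: 18/3 = 6. Minimum is 6 at row 2 (u2 leaves); pivot element 3.
Divide row 2 by 3; eliminate column p from the other rows.
In the new row 2, the RHS entry is the old entry divided by the pivot: 18/3 = 6.

6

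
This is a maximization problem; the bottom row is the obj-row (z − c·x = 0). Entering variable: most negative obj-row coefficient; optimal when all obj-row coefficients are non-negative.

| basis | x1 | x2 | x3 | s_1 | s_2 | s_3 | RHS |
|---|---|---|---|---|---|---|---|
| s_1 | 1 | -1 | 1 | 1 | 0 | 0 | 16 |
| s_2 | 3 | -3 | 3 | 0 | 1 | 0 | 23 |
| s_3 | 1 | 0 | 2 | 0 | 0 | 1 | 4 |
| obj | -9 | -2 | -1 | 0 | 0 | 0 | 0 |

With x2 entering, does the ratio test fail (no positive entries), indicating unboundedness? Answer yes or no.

yes

Every constraint-row entry in column x2 is ≤ 0, so increasing x2 is unbounded.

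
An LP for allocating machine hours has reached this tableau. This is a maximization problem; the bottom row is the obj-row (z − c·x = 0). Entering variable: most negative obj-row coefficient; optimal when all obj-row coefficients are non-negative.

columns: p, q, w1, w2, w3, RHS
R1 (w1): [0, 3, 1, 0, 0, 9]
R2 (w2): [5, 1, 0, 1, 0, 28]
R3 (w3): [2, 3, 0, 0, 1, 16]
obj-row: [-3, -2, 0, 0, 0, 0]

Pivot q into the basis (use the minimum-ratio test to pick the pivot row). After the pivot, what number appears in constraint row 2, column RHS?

Ratio test on column q — row 1: 9/3 = 3; row 2: 28/1 = 28; row 3: 16/3 = 16/3. Minimum is 3 at row 1 (w1 leaves); pivot element 3.
Divide row 1 by 3; eliminate column q from the other rows.
Row 2 update in column RHS: 28 − 1·3 = 25.

25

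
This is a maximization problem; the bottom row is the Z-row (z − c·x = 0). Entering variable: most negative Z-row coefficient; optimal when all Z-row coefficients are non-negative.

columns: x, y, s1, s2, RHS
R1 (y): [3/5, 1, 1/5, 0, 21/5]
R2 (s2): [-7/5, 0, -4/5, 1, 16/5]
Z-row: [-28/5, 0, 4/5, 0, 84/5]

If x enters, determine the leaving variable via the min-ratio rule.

y

Column x entries and ratios — y: (21/5)/(3/5) = 7; s2: -7/5 ≤ 0, skip.
Smallest ratio is 7 in the row of y, so y leaves.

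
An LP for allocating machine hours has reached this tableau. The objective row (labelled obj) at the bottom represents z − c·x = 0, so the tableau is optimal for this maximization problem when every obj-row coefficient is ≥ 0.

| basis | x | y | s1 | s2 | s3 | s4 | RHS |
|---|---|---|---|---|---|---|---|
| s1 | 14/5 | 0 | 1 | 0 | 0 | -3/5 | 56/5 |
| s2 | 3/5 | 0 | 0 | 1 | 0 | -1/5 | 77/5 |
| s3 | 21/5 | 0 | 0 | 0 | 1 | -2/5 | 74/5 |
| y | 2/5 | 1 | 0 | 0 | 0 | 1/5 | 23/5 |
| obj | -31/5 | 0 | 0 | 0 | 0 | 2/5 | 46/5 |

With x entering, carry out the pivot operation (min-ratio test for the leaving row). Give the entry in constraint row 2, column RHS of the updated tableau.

93/7

Ratio test on column x — row 1: (56/5)/(14/5) = 4; row 2: (77/5)/(3/5) = 77/3; row 3: (74/5)/(21/5) = 74/21; row 4: (23/5)/(2/5) = 23/2. Minimum is 74/21 at row 3 (s3 leaves); pivot element 21/5.
Divide row 3 by 21/5; eliminate column x from the other rows.
Row 2 update in column RHS: 77/5 − (3/5)·(74/21) = 93/7.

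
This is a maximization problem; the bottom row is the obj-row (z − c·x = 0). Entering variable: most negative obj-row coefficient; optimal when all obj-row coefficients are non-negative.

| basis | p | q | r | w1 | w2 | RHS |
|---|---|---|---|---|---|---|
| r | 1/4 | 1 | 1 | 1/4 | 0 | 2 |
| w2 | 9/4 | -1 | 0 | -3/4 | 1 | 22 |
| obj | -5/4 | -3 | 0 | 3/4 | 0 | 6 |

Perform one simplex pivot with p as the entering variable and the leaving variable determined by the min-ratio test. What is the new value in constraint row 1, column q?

4

Ratio test on column p — row 1: 2/(1/4) = 8; row 2: 22/(9/4) = 88/9. Minimum is 8 at row 1 (r leaves); pivot element 1/4.
Divide row 1 by 1/4; eliminate column p from the other rows.
In the new row 1, the q entry is the old entry divided by the pivot: 1/(1/4) = 4.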